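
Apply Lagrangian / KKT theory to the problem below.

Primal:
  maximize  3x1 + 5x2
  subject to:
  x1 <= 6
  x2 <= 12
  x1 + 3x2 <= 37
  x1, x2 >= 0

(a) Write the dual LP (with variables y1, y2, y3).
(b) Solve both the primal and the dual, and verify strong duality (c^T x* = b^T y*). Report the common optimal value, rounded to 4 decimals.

The standard primal-dual pair for 'max c^T x s.t. A x <= b, x >= 0' is:
  Dual:  min b^T y  s.t.  A^T y >= c,  y >= 0.

So the dual LP is:
  minimize  6y1 + 12y2 + 37y3
  subject to:
    y1 + y3 >= 3
    y2 + 3y3 >= 5
    y1, y2, y3 >= 0

Solving the primal: x* = (6, 10.3333).
  primal value c^T x* = 69.6667.
Solving the dual: y* = (1.3333, 0, 1.6667).
  dual value b^T y* = 69.6667.
Strong duality: c^T x* = b^T y*. Confirmed.

69.6667


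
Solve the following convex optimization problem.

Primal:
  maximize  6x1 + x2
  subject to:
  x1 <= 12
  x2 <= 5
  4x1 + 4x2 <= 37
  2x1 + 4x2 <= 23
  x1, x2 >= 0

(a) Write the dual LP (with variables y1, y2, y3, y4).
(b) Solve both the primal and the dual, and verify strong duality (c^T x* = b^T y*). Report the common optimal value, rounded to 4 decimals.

The standard primal-dual pair for 'max c^T x s.t. A x <= b, x >= 0' is:
  Dual:  min b^T y  s.t.  A^T y >= c,  y >= 0.

So the dual LP is:
  minimize  12y1 + 5y2 + 37y3 + 23y4
  subject to:
    y1 + 4y3 + 2y4 >= 6
    y2 + 4y3 + 4y4 >= 1
    y1, y2, y3, y4 >= 0

Solving the primal: x* = (9.25, 0).
  primal value c^T x* = 55.5.
Solving the dual: y* = (0, 0, 1.5, 0).
  dual value b^T y* = 55.5.
Strong duality: c^T x* = b^T y*. Confirmed.

55.5


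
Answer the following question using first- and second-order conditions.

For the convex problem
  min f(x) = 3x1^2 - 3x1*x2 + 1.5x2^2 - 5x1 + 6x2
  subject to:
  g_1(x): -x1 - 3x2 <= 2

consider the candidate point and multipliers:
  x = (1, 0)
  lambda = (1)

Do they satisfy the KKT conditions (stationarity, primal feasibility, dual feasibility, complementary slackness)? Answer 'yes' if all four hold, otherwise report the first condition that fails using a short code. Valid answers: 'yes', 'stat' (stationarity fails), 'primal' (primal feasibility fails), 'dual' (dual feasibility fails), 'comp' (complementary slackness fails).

Gradient of f: grad f(x) = Q x + c = (1, 3)
Constraint values g_i(x) = a_i^T x - b_i:
  g_1((1, 0)) = -3
Stationarity residual: grad f(x) + sum_i lambda_i a_i = (0, 0)
  -> stationarity OK
Primal feasibility (all g_i <= 0): OK
Dual feasibility (all lambda_i >= 0): OK
Complementary slackness (lambda_i * g_i(x) = 0 for all i): FAILS

Verdict: the first failing condition is complementary_slackness -> comp.

comp


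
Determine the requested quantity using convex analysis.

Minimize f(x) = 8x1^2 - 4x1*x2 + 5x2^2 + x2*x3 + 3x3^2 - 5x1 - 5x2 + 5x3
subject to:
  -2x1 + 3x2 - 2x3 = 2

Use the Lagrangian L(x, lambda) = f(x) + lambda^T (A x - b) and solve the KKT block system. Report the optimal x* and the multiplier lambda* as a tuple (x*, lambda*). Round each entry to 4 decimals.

Form the Lagrangian:
  L(x, lambda) = (1/2) x^T Q x + c^T x + lambda^T (A x - b)
Stationarity (grad_x L = 0): Q x + c + A^T lambda = 0.
Primal feasibility: A x = b.

This gives the KKT block system:
  [ Q   A^T ] [ x     ]   [-c ]
  [ A    0  ] [ lambda ] = [ b ]

Solving the linear system:
  x*      = (0.5452, 0.5711, -0.6886)
  lambda* = (0.7196)
  f(x*)   = -5.2319

x* = (0.5452, 0.5711, -0.6886), lambda* = (0.7196)


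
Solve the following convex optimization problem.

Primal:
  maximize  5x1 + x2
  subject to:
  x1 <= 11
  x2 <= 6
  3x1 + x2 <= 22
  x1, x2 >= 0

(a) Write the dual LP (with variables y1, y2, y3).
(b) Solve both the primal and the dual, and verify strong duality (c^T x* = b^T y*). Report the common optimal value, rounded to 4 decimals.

The standard primal-dual pair for 'max c^T x s.t. A x <= b, x >= 0' is:
  Dual:  min b^T y  s.t.  A^T y >= c,  y >= 0.

So the dual LP is:
  minimize  11y1 + 6y2 + 22y3
  subject to:
    y1 + 3y3 >= 5
    y2 + y3 >= 1
    y1, y2, y3 >= 0

Solving the primal: x* = (7.3333, 0).
  primal value c^T x* = 36.6667.
Solving the dual: y* = (0, 0, 1.6667).
  dual value b^T y* = 36.6667.
Strong duality: c^T x* = b^T y*. Confirmed.

36.6667


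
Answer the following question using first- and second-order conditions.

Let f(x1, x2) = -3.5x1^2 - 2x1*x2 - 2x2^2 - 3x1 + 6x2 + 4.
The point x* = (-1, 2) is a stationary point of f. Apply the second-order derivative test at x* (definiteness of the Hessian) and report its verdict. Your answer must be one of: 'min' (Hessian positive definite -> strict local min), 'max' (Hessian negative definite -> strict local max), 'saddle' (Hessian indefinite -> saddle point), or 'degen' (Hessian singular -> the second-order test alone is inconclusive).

Compute the Hessian H = grad^2 f:
  H = [[-7, -2], [-2, -4]]
Verify stationarity: grad f(x*) = H x* + g = (0, 0).
Eigenvalues of H: -8, -3.
Both eigenvalues < 0, so H is negative definite -> x* is a strict local max.

max


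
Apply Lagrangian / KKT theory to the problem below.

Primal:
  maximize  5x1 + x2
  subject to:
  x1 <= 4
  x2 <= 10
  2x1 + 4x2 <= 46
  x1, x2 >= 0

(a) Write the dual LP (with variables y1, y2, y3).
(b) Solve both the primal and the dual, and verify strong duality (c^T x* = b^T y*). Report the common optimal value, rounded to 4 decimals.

The standard primal-dual pair for 'max c^T x s.t. A x <= b, x >= 0' is:
  Dual:  min b^T y  s.t.  A^T y >= c,  y >= 0.

So the dual LP is:
  minimize  4y1 + 10y2 + 46y3
  subject to:
    y1 + 2y3 >= 5
    y2 + 4y3 >= 1
    y1, y2, y3 >= 0

Solving the primal: x* = (4, 9.5).
  primal value c^T x* = 29.5.
Solving the dual: y* = (4.5, 0, 0.25).
  dual value b^T y* = 29.5.
Strong duality: c^T x* = b^T y*. Confirmed.

29.5


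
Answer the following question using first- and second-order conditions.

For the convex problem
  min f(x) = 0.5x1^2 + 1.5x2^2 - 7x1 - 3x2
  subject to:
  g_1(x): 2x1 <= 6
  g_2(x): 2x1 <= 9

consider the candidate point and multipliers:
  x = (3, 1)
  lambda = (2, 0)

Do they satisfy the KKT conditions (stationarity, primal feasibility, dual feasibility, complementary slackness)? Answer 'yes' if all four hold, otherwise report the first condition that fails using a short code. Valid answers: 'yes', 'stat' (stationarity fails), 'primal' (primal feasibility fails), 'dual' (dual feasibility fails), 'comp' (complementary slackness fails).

Gradient of f: grad f(x) = Q x + c = (-4, 0)
Constraint values g_i(x) = a_i^T x - b_i:
  g_1((3, 1)) = 0
  g_2((3, 1)) = -3
Stationarity residual: grad f(x) + sum_i lambda_i a_i = (0, 0)
  -> stationarity OK
Primal feasibility (all g_i <= 0): OK
Dual feasibility (all lambda_i >= 0): OK
Complementary slackness (lambda_i * g_i(x) = 0 for all i): OK

Verdict: yes, KKT holds.

yes


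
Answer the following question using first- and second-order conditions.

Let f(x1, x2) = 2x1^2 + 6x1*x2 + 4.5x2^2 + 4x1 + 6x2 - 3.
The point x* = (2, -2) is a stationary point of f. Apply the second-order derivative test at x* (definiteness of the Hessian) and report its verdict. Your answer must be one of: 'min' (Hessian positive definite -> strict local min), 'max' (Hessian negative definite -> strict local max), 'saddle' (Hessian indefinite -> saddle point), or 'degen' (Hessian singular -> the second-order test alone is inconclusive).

Compute the Hessian H = grad^2 f:
  H = [[4, 6], [6, 9]]
Verify stationarity: grad f(x*) = H x* + g = (0, 0).
Eigenvalues of H: 0, 13.
H has a zero eigenvalue (singular; positive semidefinite but not definite), so H is neither positive definite, negative definite, nor indefinite. The second-order test alone is inconclusive -> degen.
(Indeed, f is constant along the null direction of H through x*, so x* is not a strict local extremum.)

degen


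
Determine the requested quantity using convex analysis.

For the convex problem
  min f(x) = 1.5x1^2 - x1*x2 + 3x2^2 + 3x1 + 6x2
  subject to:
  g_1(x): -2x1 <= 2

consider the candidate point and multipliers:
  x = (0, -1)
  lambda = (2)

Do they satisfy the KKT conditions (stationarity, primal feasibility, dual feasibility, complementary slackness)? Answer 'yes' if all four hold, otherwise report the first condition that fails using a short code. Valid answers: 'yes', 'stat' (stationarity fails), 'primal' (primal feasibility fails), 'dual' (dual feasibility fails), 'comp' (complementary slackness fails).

Gradient of f: grad f(x) = Q x + c = (4, 0)
Constraint values g_i(x) = a_i^T x - b_i:
  g_1((0, -1)) = -2
Stationarity residual: grad f(x) + sum_i lambda_i a_i = (0, 0)
  -> stationarity OK
Primal feasibility (all g_i <= 0): OK
Dual feasibility (all lambda_i >= 0): OK
Complementary slackness (lambda_i * g_i(x) = 0 for all i): FAILS

Verdict: the first failing condition is complementary_slackness -> comp.

comp


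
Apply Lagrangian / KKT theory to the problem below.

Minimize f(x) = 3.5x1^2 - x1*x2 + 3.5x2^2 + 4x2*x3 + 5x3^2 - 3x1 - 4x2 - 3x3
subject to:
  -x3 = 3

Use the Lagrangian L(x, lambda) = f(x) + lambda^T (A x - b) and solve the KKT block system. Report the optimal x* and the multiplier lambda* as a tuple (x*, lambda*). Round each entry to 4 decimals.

Form the Lagrangian:
  L(x, lambda) = (1/2) x^T Q x + c^T x + lambda^T (A x - b)
Stationarity (grad_x L = 0): Q x + c + A^T lambda = 0.
Primal feasibility: A x = b.

This gives the KKT block system:
  [ Q   A^T ] [ x     ]   [-c ]
  [ A    0  ] [ lambda ] = [ b ]

Solving the linear system:
  x*      = (0.7708, 2.3958, -3)
  lambda* = (-23.4167)
  f(x*)   = 33.6771

x* = (0.7708, 2.3958, -3), lambda* = (-23.4167)


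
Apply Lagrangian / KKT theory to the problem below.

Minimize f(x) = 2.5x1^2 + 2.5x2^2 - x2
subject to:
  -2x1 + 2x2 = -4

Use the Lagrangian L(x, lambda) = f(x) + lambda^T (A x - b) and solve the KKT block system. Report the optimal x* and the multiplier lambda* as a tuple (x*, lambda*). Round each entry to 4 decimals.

Form the Lagrangian:
  L(x, lambda) = (1/2) x^T Q x + c^T x + lambda^T (A x - b)
Stationarity (grad_x L = 0): Q x + c + A^T lambda = 0.
Primal feasibility: A x = b.

This gives the KKT block system:
  [ Q   A^T ] [ x     ]   [-c ]
  [ A    0  ] [ lambda ] = [ b ]

Solving the linear system:
  x*      = (1.1, -0.9)
  lambda* = (2.75)
  f(x*)   = 5.95

x* = (1.1, -0.9), lambda* = (2.75)


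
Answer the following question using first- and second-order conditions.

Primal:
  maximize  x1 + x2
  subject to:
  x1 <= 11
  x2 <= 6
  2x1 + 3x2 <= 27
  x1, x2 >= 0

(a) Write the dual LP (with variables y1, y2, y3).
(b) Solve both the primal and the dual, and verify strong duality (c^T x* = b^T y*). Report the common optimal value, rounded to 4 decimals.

The standard primal-dual pair for 'max c^T x s.t. A x <= b, x >= 0' is:
  Dual:  min b^T y  s.t.  A^T y >= c,  y >= 0.

So the dual LP is:
  minimize  11y1 + 6y2 + 27y3
  subject to:
    y1 + 2y3 >= 1
    y2 + 3y3 >= 1
    y1, y2, y3 >= 0

Solving the primal: x* = (11, 1.6667).
  primal value c^T x* = 12.6667.
Solving the dual: y* = (0.3333, 0, 0.3333).
  dual value b^T y* = 12.6667.
Strong duality: c^T x* = b^T y*. Confirmed.

12.6667


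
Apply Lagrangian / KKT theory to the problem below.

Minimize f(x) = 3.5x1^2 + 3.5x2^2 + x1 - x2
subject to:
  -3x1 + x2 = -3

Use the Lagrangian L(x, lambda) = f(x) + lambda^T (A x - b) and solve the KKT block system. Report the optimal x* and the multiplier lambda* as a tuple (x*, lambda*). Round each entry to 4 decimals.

Form the Lagrangian:
  L(x, lambda) = (1/2) x^T Q x + c^T x + lambda^T (A x - b)
Stationarity (grad_x L = 0): Q x + c + A^T lambda = 0.
Primal feasibility: A x = b.

This gives the KKT block system:
  [ Q   A^T ] [ x     ]   [-c ]
  [ A    0  ] [ lambda ] = [ b ]

Solving the linear system:
  x*      = (0.9286, -0.2143)
  lambda* = (2.5)
  f(x*)   = 4.3214

x* = (0.9286, -0.2143), lambda* = (2.5)


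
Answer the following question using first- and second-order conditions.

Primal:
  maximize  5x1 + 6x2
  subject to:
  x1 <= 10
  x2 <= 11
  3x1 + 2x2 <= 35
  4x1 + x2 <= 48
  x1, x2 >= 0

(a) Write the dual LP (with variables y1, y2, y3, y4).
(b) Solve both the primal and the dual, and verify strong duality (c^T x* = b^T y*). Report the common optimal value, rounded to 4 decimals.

The standard primal-dual pair for 'max c^T x s.t. A x <= b, x >= 0' is:
  Dual:  min b^T y  s.t.  A^T y >= c,  y >= 0.

So the dual LP is:
  minimize  10y1 + 11y2 + 35y3 + 48y4
  subject to:
    y1 + 3y3 + 4y4 >= 5
    y2 + 2y3 + y4 >= 6
    y1, y2, y3, y4 >= 0

Solving the primal: x* = (4.3333, 11).
  primal value c^T x* = 87.6667.
Solving the dual: y* = (0, 2.6667, 1.6667, 0).
  dual value b^T y* = 87.6667.
Strong duality: c^T x* = b^T y*. Confirmed.

87.6667


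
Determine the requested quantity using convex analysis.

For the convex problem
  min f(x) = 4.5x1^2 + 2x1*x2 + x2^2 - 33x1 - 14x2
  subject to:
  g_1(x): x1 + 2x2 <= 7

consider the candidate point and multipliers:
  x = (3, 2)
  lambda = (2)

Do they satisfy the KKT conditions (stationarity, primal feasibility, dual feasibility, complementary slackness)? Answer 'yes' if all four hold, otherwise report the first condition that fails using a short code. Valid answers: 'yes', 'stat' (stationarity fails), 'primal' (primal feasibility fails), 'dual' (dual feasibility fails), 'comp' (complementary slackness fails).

Gradient of f: grad f(x) = Q x + c = (-2, -4)
Constraint values g_i(x) = a_i^T x - b_i:
  g_1((3, 2)) = 0
Stationarity residual: grad f(x) + sum_i lambda_i a_i = (0, 0)
  -> stationarity OK
Primal feasibility (all g_i <= 0): OK
Dual feasibility (all lambda_i >= 0): OK
Complementary slackness (lambda_i * g_i(x) = 0 for all i): OK

Verdict: yes, KKT holds.

yes


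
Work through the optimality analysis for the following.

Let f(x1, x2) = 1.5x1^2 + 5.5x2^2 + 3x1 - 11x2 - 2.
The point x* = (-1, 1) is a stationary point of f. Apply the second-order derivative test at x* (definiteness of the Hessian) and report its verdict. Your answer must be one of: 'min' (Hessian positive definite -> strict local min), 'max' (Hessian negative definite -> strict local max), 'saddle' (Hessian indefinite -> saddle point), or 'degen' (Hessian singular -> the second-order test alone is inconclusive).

Compute the Hessian H = grad^2 f:
  H = [[3, 0], [0, 11]]
Verify stationarity: grad f(x*) = H x* + g = (0, 0).
Eigenvalues of H: 3, 11.
Both eigenvalues > 0, so H is positive definite -> x* is a strict local min.

min


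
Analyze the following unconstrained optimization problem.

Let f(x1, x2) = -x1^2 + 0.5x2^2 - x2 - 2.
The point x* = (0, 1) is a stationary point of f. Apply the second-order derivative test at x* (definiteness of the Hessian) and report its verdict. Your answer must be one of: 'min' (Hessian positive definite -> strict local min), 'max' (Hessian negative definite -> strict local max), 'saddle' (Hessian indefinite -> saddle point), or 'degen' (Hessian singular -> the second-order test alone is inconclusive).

Compute the Hessian H = grad^2 f:
  H = [[-2, 0], [0, 1]]
Verify stationarity: grad f(x*) = H x* + g = (0, 0).
Eigenvalues of H: -2, 1.
Eigenvalues have mixed signs, so H is indefinite -> x* is a saddle point.

saddle


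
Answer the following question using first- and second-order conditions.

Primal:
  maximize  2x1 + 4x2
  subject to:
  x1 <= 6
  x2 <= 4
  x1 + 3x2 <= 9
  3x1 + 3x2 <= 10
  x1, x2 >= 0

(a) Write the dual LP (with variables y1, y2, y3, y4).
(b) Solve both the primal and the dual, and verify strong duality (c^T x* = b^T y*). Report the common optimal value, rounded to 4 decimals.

The standard primal-dual pair for 'max c^T x s.t. A x <= b, x >= 0' is:
  Dual:  min b^T y  s.t.  A^T y >= c,  y >= 0.

So the dual LP is:
  minimize  6y1 + 4y2 + 9y3 + 10y4
  subject to:
    y1 + y3 + 3y4 >= 2
    y2 + 3y3 + 3y4 >= 4
    y1, y2, y3, y4 >= 0

Solving the primal: x* = (0.5, 2.8333).
  primal value c^T x* = 12.3333.
Solving the dual: y* = (0, 0, 1, 0.3333).
  dual value b^T y* = 12.3333.
Strong duality: c^T x* = b^T y*. Confirmed.

12.3333


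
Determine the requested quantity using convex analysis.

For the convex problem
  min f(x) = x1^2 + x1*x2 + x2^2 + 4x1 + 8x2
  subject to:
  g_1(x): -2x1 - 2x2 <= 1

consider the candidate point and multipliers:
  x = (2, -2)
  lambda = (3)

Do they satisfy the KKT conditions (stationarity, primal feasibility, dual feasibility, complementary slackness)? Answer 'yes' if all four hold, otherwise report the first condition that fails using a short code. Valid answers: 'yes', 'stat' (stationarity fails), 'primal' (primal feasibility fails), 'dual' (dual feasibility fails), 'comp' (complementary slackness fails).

Gradient of f: grad f(x) = Q x + c = (6, 6)
Constraint values g_i(x) = a_i^T x - b_i:
  g_1((2, -2)) = -1
Stationarity residual: grad f(x) + sum_i lambda_i a_i = (0, 0)
  -> stationarity OK
Primal feasibility (all g_i <= 0): OK
Dual feasibility (all lambda_i >= 0): OK
Complementary slackness (lambda_i * g_i(x) = 0 for all i): FAILS

Verdict: the first failing condition is complementary_slackness -> comp.

comp


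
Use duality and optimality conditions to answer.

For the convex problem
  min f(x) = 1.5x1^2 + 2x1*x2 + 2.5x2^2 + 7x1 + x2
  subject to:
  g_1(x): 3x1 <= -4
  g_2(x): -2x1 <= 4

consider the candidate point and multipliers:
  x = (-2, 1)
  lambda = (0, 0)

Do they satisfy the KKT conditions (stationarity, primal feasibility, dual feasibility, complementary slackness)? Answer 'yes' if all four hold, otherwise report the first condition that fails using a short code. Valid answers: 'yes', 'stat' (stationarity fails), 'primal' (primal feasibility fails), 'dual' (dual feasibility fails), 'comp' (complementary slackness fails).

Gradient of f: grad f(x) = Q x + c = (3, 2)
Constraint values g_i(x) = a_i^T x - b_i:
  g_1((-2, 1)) = -2
  g_2((-2, 1)) = 0
Stationarity residual: grad f(x) + sum_i lambda_i a_i = (3, 2)
  -> stationarity FAILS
Primal feasibility (all g_i <= 0): OK
Dual feasibility (all lambda_i >= 0): OK
Complementary slackness (lambda_i * g_i(x) = 0 for all i): OK

Verdict: the first failing condition is stationarity -> stat.

stat


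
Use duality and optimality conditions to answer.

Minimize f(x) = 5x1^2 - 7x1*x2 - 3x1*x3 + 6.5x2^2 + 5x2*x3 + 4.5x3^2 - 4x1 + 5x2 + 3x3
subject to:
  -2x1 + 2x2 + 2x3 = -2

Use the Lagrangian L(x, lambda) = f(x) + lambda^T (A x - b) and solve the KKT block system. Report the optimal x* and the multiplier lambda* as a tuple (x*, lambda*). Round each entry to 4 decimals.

Form the Lagrangian:
  L(x, lambda) = (1/2) x^T Q x + c^T x + lambda^T (A x - b)
Stationarity (grad_x L = 0): Q x + c + A^T lambda = 0.
Primal feasibility: A x = b.

This gives the KKT block system:
  [ Q   A^T ] [ x     ]   [-c ]
  [ A    0  ] [ lambda ] = [ b ]

Solving the linear system:
  x*      = (0.3913, -0.2391, -0.3696)
  lambda* = (1.3478)
  f(x*)   = -0.587

x* = (0.3913, -0.2391, -0.3696), lambda* = (1.3478)


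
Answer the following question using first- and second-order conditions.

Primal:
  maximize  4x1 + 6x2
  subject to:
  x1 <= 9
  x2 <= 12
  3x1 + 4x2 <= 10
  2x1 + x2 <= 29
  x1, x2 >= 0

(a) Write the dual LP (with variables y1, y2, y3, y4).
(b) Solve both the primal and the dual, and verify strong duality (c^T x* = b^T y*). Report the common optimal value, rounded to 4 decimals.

The standard primal-dual pair for 'max c^T x s.t. A x <= b, x >= 0' is:
  Dual:  min b^T y  s.t.  A^T y >= c,  y >= 0.

So the dual LP is:
  minimize  9y1 + 12y2 + 10y3 + 29y4
  subject to:
    y1 + 3y3 + 2y4 >= 4
    y2 + 4y3 + y4 >= 6
    y1, y2, y3, y4 >= 0

Solving the primal: x* = (0, 2.5).
  primal value c^T x* = 15.
Solving the dual: y* = (0, 0, 1.5, 0).
  dual value b^T y* = 15.
Strong duality: c^T x* = b^T y*. Confirmed.

15


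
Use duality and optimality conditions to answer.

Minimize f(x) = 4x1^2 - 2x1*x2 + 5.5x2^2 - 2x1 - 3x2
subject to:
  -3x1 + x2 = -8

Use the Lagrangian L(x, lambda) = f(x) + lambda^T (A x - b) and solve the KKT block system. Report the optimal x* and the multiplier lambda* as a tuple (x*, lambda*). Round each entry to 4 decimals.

Form the Lagrangian:
  L(x, lambda) = (1/2) x^T Q x + c^T x + lambda^T (A x - b)
Stationarity (grad_x L = 0): Q x + c + A^T lambda = 0.
Primal feasibility: A x = b.

This gives the KKT block system:
  [ Q   A^T ] [ x     ]   [-c ]
  [ A    0  ] [ lambda ] = [ b ]

Solving the linear system:
  x*      = (2.7263, 0.1789)
  lambda* = (6.4842)
  f(x*)   = 22.9421

x* = (2.7263, 0.1789), lambda* = (6.4842)


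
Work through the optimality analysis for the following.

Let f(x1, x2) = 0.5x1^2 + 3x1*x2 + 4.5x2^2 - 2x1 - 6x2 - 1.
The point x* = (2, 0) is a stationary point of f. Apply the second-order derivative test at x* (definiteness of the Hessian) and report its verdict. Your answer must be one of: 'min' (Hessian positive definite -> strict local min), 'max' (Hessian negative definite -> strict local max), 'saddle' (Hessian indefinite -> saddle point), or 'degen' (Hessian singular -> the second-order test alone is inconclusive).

Compute the Hessian H = grad^2 f:
  H = [[1, 3], [3, 9]]
Verify stationarity: grad f(x*) = H x* + g = (0, 0).
Eigenvalues of H: 0, 10.
H has a zero eigenvalue (singular; positive semidefinite but not definite), so H is neither positive definite, negative definite, nor indefinite. The second-order test alone is inconclusive -> degen.
(Indeed, f is constant along the null direction of H through x*, so x* is not a strict local extremum.)

degen


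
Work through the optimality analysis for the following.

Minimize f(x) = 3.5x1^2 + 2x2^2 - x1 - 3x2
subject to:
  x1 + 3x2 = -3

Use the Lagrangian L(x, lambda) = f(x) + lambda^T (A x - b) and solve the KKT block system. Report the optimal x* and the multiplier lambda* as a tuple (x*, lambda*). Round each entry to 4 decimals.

Form the Lagrangian:
  L(x, lambda) = (1/2) x^T Q x + c^T x + lambda^T (A x - b)
Stationarity (grad_x L = 0): Q x + c + A^T lambda = 0.
Primal feasibility: A x = b.

This gives the KKT block system:
  [ Q   A^T ] [ x     ]   [-c ]
  [ A    0  ] [ lambda ] = [ b ]

Solving the linear system:
  x*      = (-0.1791, -0.9403)
  lambda* = (2.2537)
  f(x*)   = 4.8806

x* = (-0.1791, -0.9403), lambda* = (2.2537)


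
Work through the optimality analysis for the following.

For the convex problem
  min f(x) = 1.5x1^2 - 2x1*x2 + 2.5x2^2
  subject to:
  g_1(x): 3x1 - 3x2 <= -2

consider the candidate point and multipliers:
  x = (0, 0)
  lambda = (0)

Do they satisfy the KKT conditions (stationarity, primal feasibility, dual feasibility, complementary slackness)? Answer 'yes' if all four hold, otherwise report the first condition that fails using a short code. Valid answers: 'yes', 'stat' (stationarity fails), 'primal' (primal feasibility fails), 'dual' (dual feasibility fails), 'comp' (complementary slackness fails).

Gradient of f: grad f(x) = Q x + c = (0, 0)
Constraint values g_i(x) = a_i^T x - b_i:
  g_1((0, 0)) = 2
Stationarity residual: grad f(x) + sum_i lambda_i a_i = (0, 0)
  -> stationarity OK
Primal feasibility (all g_i <= 0): FAILS
Dual feasibility (all lambda_i >= 0): OK
Complementary slackness (lambda_i * g_i(x) = 0 for all i): OK

Verdict: the first failing condition is primal_feasibility -> primal.

primal


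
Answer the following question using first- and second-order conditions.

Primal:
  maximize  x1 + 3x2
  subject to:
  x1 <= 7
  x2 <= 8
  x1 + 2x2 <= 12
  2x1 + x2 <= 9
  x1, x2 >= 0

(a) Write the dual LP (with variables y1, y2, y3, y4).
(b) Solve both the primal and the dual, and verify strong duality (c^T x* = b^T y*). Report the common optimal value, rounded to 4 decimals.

The standard primal-dual pair for 'max c^T x s.t. A x <= b, x >= 0' is:
  Dual:  min b^T y  s.t.  A^T y >= c,  y >= 0.

So the dual LP is:
  minimize  7y1 + 8y2 + 12y3 + 9y4
  subject to:
    y1 + y3 + 2y4 >= 1
    y2 + 2y3 + y4 >= 3
    y1, y2, y3, y4 >= 0

Solving the primal: x* = (0, 6).
  primal value c^T x* = 18.
Solving the dual: y* = (0, 0, 1.5, 0).
  dual value b^T y* = 18.
Strong duality: c^T x* = b^T y*. Confirmed.

18


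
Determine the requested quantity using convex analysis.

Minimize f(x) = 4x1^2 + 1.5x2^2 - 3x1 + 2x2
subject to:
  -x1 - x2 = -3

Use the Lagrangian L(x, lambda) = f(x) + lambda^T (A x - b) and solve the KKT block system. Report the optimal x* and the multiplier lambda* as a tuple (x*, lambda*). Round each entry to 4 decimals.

Form the Lagrangian:
  L(x, lambda) = (1/2) x^T Q x + c^T x + lambda^T (A x - b)
Stationarity (grad_x L = 0): Q x + c + A^T lambda = 0.
Primal feasibility: A x = b.

This gives the KKT block system:
  [ Q   A^T ] [ x     ]   [-c ]
  [ A    0  ] [ lambda ] = [ b ]

Solving the linear system:
  x*      = (1.2727, 1.7273)
  lambda* = (7.1818)
  f(x*)   = 10.5909

x* = (1.2727, 1.7273), lambda* = (7.1818)


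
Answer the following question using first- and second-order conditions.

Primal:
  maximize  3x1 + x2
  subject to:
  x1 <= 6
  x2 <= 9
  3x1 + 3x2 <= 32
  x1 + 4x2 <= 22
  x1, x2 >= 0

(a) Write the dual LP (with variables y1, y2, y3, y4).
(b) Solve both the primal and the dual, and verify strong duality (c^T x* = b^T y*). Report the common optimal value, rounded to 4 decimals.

The standard primal-dual pair for 'max c^T x s.t. A x <= b, x >= 0' is:
  Dual:  min b^T y  s.t.  A^T y >= c,  y >= 0.

So the dual LP is:
  minimize  6y1 + 9y2 + 32y3 + 22y4
  subject to:
    y1 + 3y3 + y4 >= 3
    y2 + 3y3 + 4y4 >= 1
    y1, y2, y3, y4 >= 0

Solving the primal: x* = (6, 4).
  primal value c^T x* = 22.
Solving the dual: y* = (2.75, 0, 0, 0.25).
  dual value b^T y* = 22.
Strong duality: c^T x* = b^T y*. Confirmed.

22


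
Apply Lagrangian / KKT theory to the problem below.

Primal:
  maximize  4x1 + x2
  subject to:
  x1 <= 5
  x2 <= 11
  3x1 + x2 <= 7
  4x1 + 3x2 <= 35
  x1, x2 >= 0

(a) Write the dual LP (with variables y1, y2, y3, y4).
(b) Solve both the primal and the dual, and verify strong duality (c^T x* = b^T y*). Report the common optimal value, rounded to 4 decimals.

The standard primal-dual pair for 'max c^T x s.t. A x <= b, x >= 0' is:
  Dual:  min b^T y  s.t.  A^T y >= c,  y >= 0.

So the dual LP is:
  minimize  5y1 + 11y2 + 7y3 + 35y4
  subject to:
    y1 + 3y3 + 4y4 >= 4
    y2 + y3 + 3y4 >= 1
    y1, y2, y3, y4 >= 0

Solving the primal: x* = (2.3333, 0).
  primal value c^T x* = 9.3333.
Solving the dual: y* = (0, 0, 1.3333, 0).
  dual value b^T y* = 9.3333.
Strong duality: c^T x* = b^T y*. Confirmed.

9.3333


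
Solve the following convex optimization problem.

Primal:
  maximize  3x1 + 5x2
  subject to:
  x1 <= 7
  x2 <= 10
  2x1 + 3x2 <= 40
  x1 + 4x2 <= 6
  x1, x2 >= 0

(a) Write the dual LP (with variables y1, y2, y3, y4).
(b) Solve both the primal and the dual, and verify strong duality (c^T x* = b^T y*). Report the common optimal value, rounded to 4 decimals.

The standard primal-dual pair for 'max c^T x s.t. A x <= b, x >= 0' is:
  Dual:  min b^T y  s.t.  A^T y >= c,  y >= 0.

So the dual LP is:
  minimize  7y1 + 10y2 + 40y3 + 6y4
  subject to:
    y1 + 2y3 + y4 >= 3
    y2 + 3y3 + 4y4 >= 5
    y1, y2, y3, y4 >= 0

Solving the primal: x* = (6, 0).
  primal value c^T x* = 18.
Solving the dual: y* = (0, 0, 0, 3).
  dual value b^T y* = 18.
Strong duality: c^T x* = b^T y*. Confirmed.

18


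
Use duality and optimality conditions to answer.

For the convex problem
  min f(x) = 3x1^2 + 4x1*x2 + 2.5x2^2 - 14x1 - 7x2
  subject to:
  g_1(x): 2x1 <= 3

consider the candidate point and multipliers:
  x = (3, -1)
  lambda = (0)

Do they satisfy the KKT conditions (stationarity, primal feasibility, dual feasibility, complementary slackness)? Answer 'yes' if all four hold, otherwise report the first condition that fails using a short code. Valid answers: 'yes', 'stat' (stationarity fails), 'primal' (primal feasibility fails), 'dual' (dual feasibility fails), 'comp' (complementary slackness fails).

Gradient of f: grad f(x) = Q x + c = (0, 0)
Constraint values g_i(x) = a_i^T x - b_i:
  g_1((3, -1)) = 3
Stationarity residual: grad f(x) + sum_i lambda_i a_i = (0, 0)
  -> stationarity OK
Primal feasibility (all g_i <= 0): FAILS
Dual feasibility (all lambda_i >= 0): OK
Complementary slackness (lambda_i * g_i(x) = 0 for all i): OK

Verdict: the first failing condition is primal_feasibility -> primal.

primal


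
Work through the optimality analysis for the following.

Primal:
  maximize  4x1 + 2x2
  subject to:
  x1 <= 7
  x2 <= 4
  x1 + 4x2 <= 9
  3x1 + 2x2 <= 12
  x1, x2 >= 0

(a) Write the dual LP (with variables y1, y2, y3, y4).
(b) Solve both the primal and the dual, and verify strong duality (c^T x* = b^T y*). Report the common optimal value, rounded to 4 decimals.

The standard primal-dual pair for 'max c^T x s.t. A x <= b, x >= 0' is:
  Dual:  min b^T y  s.t.  A^T y >= c,  y >= 0.

So the dual LP is:
  minimize  7y1 + 4y2 + 9y3 + 12y4
  subject to:
    y1 + y3 + 3y4 >= 4
    y2 + 4y3 + 2y4 >= 2
    y1, y2, y3, y4 >= 0

Solving the primal: x* = (4, 0).
  primal value c^T x* = 16.
Solving the dual: y* = (0, 0, 0, 1.3333).
  dual value b^T y* = 16.
Strong duality: c^T x* = b^T y*. Confirmed.

16


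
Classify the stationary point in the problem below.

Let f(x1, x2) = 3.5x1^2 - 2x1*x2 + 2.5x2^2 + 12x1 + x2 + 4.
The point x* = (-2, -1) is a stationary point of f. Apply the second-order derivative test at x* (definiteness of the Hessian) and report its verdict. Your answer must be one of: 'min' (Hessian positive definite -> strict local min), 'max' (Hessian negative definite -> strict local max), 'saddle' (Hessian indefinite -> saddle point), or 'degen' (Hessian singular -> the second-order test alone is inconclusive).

Compute the Hessian H = grad^2 f:
  H = [[7, -2], [-2, 5]]
Verify stationarity: grad f(x*) = H x* + g = (0, 0).
Eigenvalues of H: 3.7639, 8.2361.
Both eigenvalues > 0, so H is positive definite -> x* is a strict local min.

min


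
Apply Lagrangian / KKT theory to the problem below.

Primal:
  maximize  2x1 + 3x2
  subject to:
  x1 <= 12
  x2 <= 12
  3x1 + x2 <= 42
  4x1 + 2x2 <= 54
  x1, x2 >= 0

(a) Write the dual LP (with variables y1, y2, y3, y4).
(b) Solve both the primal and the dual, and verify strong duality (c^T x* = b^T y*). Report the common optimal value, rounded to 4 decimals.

The standard primal-dual pair for 'max c^T x s.t. A x <= b, x >= 0' is:
  Dual:  min b^T y  s.t.  A^T y >= c,  y >= 0.

So the dual LP is:
  minimize  12y1 + 12y2 + 42y3 + 54y4
  subject to:
    y1 + 3y3 + 4y4 >= 2
    y2 + y3 + 2y4 >= 3
    y1, y2, y3, y4 >= 0

Solving the primal: x* = (7.5, 12).
  primal value c^T x* = 51.
Solving the dual: y* = (0, 2, 0, 0.5).
  dual value b^T y* = 51.
Strong duality: c^T x* = b^T y*. Confirmed.

51


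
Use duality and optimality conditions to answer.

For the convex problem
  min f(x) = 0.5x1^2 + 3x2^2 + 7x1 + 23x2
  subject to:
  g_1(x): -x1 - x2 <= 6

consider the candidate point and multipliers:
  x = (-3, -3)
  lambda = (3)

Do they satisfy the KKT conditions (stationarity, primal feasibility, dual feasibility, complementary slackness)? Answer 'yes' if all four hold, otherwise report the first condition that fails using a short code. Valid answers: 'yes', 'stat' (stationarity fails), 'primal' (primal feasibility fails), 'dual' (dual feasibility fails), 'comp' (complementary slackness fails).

Gradient of f: grad f(x) = Q x + c = (4, 5)
Constraint values g_i(x) = a_i^T x - b_i:
  g_1((-3, -3)) = 0
Stationarity residual: grad f(x) + sum_i lambda_i a_i = (1, 2)
  -> stationarity FAILS
Primal feasibility (all g_i <= 0): OK
Dual feasibility (all lambda_i >= 0): OK
Complementary slackness (lambda_i * g_i(x) = 0 for all i): OK

Verdict: the first failing condition is stationarity -> stat.

stat


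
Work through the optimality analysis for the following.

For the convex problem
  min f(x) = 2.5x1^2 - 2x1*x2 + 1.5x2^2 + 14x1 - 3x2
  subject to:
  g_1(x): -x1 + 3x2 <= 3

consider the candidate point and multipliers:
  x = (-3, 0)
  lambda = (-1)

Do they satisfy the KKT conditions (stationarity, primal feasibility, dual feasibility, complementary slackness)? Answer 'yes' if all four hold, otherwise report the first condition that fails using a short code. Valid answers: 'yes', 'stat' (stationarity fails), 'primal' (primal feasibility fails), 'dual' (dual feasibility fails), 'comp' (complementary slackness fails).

Gradient of f: grad f(x) = Q x + c = (-1, 3)
Constraint values g_i(x) = a_i^T x - b_i:
  g_1((-3, 0)) = 0
Stationarity residual: grad f(x) + sum_i lambda_i a_i = (0, 0)
  -> stationarity OK
Primal feasibility (all g_i <= 0): OK
Dual feasibility (all lambda_i >= 0): FAILS
Complementary slackness (lambda_i * g_i(x) = 0 for all i): OK

Verdict: the first failing condition is dual_feasibility -> dual.

dual


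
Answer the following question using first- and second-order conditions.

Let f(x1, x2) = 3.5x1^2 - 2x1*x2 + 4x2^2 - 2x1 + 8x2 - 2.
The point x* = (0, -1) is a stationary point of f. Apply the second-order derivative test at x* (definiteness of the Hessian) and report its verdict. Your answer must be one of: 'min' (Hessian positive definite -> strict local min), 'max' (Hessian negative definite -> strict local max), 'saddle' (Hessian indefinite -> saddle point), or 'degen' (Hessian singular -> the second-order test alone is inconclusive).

Compute the Hessian H = grad^2 f:
  H = [[7, -2], [-2, 8]]
Verify stationarity: grad f(x*) = H x* + g = (0, 0).
Eigenvalues of H: 5.4384, 9.5616.
Both eigenvalues > 0, so H is positive definite -> x* is a strict local min.

min


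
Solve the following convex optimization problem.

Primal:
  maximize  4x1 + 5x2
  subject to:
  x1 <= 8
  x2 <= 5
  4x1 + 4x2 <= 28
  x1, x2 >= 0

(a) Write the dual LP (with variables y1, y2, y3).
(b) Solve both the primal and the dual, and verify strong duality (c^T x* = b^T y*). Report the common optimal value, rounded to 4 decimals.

The standard primal-dual pair for 'max c^T x s.t. A x <= b, x >= 0' is:
  Dual:  min b^T y  s.t.  A^T y >= c,  y >= 0.

So the dual LP is:
  minimize  8y1 + 5y2 + 28y3
  subject to:
    y1 + 4y3 >= 4
    y2 + 4y3 >= 5
    y1, y2, y3 >= 0

Solving the primal: x* = (2, 5).
  primal value c^T x* = 33.
Solving the dual: y* = (0, 1, 1).
  dual value b^T y* = 33.
Strong duality: c^T x* = b^T y*. Confirmed.

33


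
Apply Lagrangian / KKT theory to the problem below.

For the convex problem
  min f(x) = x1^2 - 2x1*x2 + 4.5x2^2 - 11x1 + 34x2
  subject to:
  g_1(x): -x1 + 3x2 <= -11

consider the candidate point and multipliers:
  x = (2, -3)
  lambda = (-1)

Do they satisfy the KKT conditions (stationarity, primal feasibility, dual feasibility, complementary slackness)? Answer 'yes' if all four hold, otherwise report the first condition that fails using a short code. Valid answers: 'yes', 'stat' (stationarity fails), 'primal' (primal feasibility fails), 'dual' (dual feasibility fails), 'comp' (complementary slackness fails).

Gradient of f: grad f(x) = Q x + c = (-1, 3)
Constraint values g_i(x) = a_i^T x - b_i:
  g_1((2, -3)) = 0
Stationarity residual: grad f(x) + sum_i lambda_i a_i = (0, 0)
  -> stationarity OK
Primal feasibility (all g_i <= 0): OK
Dual feasibility (all lambda_i >= 0): FAILS
Complementary slackness (lambda_i * g_i(x) = 0 for all i): OK

Verdict: the first failing condition is dual_feasibility -> dual.

dual


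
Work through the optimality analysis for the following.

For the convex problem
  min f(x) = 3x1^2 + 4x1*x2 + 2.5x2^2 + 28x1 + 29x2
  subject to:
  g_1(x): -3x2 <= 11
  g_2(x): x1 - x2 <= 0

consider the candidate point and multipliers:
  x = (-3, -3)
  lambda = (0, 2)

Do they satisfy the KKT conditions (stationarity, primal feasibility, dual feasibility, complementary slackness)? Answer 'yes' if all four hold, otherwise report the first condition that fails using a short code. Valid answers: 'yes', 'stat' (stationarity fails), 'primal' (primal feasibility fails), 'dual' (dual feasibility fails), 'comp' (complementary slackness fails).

Gradient of f: grad f(x) = Q x + c = (-2, 2)
Constraint values g_i(x) = a_i^T x - b_i:
  g_1((-3, -3)) = -2
  g_2((-3, -3)) = 0
Stationarity residual: grad f(x) + sum_i lambda_i a_i = (0, 0)
  -> stationarity OK
Primal feasibility (all g_i <= 0): OK
Dual feasibility (all lambda_i >= 0): OK
Complementary slackness (lambda_i * g_i(x) = 0 for all i): OK

Verdict: yes, KKT holds.

yes


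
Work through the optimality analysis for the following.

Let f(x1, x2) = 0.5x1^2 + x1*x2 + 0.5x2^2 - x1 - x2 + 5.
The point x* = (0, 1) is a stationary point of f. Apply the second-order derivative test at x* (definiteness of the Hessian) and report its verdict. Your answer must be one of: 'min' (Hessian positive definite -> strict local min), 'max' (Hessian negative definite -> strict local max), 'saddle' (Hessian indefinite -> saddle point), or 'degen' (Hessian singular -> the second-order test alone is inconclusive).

Compute the Hessian H = grad^2 f:
  H = [[1, 1], [1, 1]]
Verify stationarity: grad f(x*) = H x* + g = (0, 0).
Eigenvalues of H: 0, 2.
H has a zero eigenvalue (singular; positive semidefinite but not definite), so H is neither positive definite, negative definite, nor indefinite. The second-order test alone is inconclusive -> degen.
(Indeed, f is constant along the null direction of H through x*, so x* is not a strict local extremum.)

degen


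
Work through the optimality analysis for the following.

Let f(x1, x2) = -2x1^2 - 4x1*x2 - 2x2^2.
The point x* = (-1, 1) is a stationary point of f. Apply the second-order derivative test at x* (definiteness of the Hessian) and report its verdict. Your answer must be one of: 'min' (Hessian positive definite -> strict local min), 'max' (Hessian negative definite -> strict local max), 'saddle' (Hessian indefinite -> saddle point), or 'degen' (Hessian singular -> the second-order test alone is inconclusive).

Compute the Hessian H = grad^2 f:
  H = [[-4, -4], [-4, -4]]
Verify stationarity: grad f(x*) = H x* + g = (0, 0).
Eigenvalues of H: -8, 0.
H has a zero eigenvalue (singular; negative semidefinite but not definite), so H is neither positive definite, negative definite, nor indefinite. The second-order test alone is inconclusive -> degen.
(Indeed, f is constant along the null direction of H through x*, so x* is not a strict local extremum.)

degen


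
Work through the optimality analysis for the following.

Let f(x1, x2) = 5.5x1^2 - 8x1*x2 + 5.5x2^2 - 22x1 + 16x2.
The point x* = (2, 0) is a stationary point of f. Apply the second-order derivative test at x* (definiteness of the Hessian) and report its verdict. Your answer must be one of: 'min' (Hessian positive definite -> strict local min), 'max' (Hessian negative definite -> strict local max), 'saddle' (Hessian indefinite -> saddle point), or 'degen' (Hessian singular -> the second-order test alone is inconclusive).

Compute the Hessian H = grad^2 f:
  H = [[11, -8], [-8, 11]]
Verify stationarity: grad f(x*) = H x* + g = (0, 0).
Eigenvalues of H: 3, 19.
Both eigenvalues > 0, so H is positive definite -> x* is a strict local min.

min


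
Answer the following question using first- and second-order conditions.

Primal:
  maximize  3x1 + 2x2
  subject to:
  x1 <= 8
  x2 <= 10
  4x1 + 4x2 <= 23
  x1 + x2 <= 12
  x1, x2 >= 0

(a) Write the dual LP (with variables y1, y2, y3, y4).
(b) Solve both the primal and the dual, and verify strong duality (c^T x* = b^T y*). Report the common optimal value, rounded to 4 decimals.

The standard primal-dual pair for 'max c^T x s.t. A x <= b, x >= 0' is:
  Dual:  min b^T y  s.t.  A^T y >= c,  y >= 0.

So the dual LP is:
  minimize  8y1 + 10y2 + 23y3 + 12y4
  subject to:
    y1 + 4y3 + y4 >= 3
    y2 + 4y3 + y4 >= 2
    y1, y2, y3, y4 >= 0

Solving the primal: x* = (5.75, 0).
  primal value c^T x* = 17.25.
Solving the dual: y* = (0, 0, 0.75, 0).
  dual value b^T y* = 17.25.
Strong duality: c^T x* = b^T y*. Confirmed.

17.25


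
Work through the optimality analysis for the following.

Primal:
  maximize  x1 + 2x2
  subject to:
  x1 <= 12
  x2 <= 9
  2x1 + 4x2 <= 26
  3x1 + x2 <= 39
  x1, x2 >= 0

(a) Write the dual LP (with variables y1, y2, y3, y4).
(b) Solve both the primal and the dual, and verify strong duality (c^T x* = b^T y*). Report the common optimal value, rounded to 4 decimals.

The standard primal-dual pair for 'max c^T x s.t. A x <= b, x >= 0' is:
  Dual:  min b^T y  s.t.  A^T y >= c,  y >= 0.

So the dual LP is:
  minimize  12y1 + 9y2 + 26y3 + 39y4
  subject to:
    y1 + 2y3 + 3y4 >= 1
    y2 + 4y3 + y4 >= 2
    y1, y2, y3, y4 >= 0

Solving the primal: x* = (12, 0.5).
  primal value c^T x* = 13.
Solving the dual: y* = (0, 0, 0.5, 0).
  dual value b^T y* = 13.
Strong duality: c^T x* = b^T y*. Confirmed.

13
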